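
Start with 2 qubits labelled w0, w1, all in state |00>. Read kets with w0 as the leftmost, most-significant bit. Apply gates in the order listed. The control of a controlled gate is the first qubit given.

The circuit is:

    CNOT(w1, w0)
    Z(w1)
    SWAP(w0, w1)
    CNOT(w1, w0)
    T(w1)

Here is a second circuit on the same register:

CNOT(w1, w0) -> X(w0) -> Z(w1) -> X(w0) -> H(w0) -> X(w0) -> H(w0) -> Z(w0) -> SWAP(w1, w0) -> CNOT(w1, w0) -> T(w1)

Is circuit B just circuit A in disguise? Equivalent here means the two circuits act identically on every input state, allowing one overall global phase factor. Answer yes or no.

Yes, they are equivalent — the unitaries differ by at most a global phase.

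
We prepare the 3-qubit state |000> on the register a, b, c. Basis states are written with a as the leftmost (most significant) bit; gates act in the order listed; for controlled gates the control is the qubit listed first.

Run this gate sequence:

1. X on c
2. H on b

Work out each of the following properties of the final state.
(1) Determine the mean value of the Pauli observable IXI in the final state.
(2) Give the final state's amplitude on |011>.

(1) The expectation value of IXI is 1.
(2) |011> carries amplitude sqrt(2)/2 in the final state.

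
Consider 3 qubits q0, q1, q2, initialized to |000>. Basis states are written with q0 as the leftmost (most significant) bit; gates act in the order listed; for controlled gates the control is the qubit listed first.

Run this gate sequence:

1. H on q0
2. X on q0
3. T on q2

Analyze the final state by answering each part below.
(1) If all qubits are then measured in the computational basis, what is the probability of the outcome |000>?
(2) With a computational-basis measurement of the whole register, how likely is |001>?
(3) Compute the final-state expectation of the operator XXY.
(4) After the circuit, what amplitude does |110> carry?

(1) The probability of measuring |000> is 1/2.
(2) The probability of measuring |001> is 0.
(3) The observable XXY averages to 0.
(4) |110> carries amplitude 0 in the final state.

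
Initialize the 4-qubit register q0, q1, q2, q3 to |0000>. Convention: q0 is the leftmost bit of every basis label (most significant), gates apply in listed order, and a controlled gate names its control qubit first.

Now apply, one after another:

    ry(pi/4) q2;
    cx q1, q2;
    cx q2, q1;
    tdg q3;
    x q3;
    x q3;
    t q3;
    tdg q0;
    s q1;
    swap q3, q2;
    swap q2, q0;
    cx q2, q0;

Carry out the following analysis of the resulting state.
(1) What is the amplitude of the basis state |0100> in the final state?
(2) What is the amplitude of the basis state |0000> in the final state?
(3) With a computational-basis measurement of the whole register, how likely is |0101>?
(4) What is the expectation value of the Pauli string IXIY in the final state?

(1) |0100> carries amplitude 0 in the final state. Key observation: the block from step 4 through step 7 cancels to the identity and can be dropped.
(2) |0000> carries amplitude sqrt(sqrt(2) + 2)/2 in the final state.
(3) A full measurement returns |0101> with probability 1/2 - sqrt(2)/4.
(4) The expectation value of IXIY is sqrt(2)/2.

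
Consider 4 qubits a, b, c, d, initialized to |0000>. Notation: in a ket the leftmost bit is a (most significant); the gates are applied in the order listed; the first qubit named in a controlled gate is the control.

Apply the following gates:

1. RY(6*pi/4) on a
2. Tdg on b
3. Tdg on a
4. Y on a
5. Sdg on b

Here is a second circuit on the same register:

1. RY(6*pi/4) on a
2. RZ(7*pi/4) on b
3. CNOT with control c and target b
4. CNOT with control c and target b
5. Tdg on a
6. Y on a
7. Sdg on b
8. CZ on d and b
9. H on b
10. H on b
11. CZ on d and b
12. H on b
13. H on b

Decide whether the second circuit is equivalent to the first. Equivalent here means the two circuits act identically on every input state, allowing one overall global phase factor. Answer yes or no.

Yes: on every input state the two circuits agree up to one overall phase factor.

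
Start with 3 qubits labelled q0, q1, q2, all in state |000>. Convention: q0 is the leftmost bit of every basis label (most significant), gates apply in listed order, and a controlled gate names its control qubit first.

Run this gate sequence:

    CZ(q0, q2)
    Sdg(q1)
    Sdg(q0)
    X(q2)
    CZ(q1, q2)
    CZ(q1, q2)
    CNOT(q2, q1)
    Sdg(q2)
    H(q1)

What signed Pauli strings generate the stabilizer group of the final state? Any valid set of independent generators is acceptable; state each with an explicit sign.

One valid set of independent stabilizer generators is -IXI, +ZII, -IIZ (any independent generating set of the same group is equally correct). Key observation: gates 5-6 undo each other exactly, leaving only the rest of the circuit to track.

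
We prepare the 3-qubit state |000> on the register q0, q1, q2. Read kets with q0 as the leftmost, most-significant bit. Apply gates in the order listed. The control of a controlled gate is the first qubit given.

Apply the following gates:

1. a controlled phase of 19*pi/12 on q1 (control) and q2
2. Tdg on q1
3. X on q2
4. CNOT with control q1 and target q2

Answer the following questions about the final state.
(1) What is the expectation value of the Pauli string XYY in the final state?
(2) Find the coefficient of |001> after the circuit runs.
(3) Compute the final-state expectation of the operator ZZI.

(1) In the final state, XYY has expectation 0.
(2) The final state's coefficient on |001> equals 1.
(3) The expectation value of ZZI is 1.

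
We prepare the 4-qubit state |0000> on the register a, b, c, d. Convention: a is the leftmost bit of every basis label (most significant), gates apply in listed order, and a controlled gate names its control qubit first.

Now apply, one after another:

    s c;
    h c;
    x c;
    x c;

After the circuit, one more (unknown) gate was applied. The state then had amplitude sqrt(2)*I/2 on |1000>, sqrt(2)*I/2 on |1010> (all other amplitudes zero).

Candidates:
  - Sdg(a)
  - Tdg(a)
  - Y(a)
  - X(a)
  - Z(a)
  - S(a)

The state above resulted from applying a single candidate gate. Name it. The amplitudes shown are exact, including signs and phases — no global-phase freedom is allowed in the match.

The applied gate was Y(a).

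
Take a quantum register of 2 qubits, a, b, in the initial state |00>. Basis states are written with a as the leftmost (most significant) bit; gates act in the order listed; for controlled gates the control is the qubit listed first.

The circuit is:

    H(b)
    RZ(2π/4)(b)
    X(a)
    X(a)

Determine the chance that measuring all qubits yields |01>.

A full measurement returns |01> with probability 1/2.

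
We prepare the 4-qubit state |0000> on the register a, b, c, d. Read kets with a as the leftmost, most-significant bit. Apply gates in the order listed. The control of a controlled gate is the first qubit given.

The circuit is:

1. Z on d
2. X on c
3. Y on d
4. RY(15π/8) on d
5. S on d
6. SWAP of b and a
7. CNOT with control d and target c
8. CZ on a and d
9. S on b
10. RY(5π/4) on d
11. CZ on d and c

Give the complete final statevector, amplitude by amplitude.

The final amplitudes are -sqrt(sqrt(2) + 2)*cos(pi/16)/2 on |0000>, -sqrt(2 - sqrt(2))*cos(pi/16)/2 on |0001>, I*sqrt(2 - sqrt(2))*sin(pi/16)/2 on |0010>, I*sqrt(sqrt(2) + 2)*sin(pi/16)/2 on |0011>, and 0 on every other basis state.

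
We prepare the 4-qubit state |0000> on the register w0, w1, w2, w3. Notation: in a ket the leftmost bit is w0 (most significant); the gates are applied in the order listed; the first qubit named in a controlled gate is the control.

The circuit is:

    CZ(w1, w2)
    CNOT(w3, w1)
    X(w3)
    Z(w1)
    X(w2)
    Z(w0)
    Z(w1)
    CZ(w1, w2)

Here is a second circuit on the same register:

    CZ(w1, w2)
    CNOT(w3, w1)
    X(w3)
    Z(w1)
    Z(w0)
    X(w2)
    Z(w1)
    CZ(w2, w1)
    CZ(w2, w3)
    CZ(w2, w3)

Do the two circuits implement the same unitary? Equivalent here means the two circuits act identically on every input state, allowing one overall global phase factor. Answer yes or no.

Yes — the two circuits implement the same unitary up to a global phase.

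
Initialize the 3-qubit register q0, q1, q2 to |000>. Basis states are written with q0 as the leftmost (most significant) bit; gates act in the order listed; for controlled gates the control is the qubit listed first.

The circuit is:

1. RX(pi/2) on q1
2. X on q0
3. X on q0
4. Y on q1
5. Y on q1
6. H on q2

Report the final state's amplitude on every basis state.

After the circuit, the state carries amplitude 1/2 on |000>, 1/2 on |001>, -I/2 on |010>, -I/2 on |011>, 0 on |100>, 0 on |101>, 0 on |110>, 0 on |111>. Key observation: steps 2-3 multiply out to the identity, so the circuit reduces to the remaining gates.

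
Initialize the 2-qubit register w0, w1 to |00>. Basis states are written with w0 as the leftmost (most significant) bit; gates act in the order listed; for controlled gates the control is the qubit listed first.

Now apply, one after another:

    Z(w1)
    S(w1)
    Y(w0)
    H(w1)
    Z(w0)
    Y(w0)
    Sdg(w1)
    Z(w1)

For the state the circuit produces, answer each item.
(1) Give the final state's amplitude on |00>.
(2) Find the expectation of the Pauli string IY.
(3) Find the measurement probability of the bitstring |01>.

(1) |00> carries amplitude -sqrt(2)/2 in the final state.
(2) In the final state, IY has expectation 1.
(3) Outcome |01> occurs with probability 1/2.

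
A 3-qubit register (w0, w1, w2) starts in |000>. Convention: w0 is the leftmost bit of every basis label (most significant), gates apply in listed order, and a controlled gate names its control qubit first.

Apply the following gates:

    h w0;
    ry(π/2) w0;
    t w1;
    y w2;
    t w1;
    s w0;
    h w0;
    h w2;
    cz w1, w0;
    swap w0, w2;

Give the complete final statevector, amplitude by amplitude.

The final amplitudes are -1/2 on |000>, 1/2 on |001>, 0 on |010>, 0 on |011>, 1/2 on |100>, -1/2 on |101>, 0 on |110>, 0 on |111>.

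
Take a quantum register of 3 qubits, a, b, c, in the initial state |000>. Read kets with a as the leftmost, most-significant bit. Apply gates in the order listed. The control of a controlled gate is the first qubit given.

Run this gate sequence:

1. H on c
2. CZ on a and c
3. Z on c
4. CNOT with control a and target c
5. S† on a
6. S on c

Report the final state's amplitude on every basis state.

After the circuit, the state carries amplitude sqrt(2)/2 on |000>, -sqrt(2)*I/2 on |001>, and 0 on every other basis state.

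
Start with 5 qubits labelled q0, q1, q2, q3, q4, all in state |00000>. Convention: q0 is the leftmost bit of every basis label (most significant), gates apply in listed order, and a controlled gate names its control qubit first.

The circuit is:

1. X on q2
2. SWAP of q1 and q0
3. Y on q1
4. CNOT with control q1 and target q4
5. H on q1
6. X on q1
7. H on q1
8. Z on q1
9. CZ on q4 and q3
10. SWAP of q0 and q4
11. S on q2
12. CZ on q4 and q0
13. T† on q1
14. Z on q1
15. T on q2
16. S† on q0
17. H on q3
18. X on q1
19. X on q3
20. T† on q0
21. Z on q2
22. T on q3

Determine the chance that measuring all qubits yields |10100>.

Outcome |10100> occurs with probability 1/2. Key observation: steps 5-8 multiply out to the identity, so the circuit reduces to the remaining gates.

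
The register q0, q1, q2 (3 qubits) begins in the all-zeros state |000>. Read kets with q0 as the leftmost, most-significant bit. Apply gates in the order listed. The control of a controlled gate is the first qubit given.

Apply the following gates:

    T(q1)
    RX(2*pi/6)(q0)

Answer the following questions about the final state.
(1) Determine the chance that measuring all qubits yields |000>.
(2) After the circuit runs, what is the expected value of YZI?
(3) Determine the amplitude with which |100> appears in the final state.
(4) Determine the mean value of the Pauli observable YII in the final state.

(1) Outcome |000> occurs with probability 3/4.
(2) In the final state, YZI has expectation -sqrt(3)/2.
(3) The final state's coefficient on |100> equals -I/2.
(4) In the final state, YII has expectation -sqrt(3)/2.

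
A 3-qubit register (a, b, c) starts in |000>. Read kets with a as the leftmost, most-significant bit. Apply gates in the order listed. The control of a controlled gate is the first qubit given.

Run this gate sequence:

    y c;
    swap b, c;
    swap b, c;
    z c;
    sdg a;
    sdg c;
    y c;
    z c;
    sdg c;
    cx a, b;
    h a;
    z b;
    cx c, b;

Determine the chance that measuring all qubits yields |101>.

The probability of measuring |101> is 0.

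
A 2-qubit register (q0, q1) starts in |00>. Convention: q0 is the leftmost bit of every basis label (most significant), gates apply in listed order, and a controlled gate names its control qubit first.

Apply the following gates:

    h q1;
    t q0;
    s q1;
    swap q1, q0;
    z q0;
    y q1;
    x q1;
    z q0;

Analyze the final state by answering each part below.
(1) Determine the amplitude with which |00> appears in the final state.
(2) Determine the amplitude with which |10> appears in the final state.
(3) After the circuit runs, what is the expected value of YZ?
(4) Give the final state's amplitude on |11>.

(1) |00> carries amplitude sqrt(2)*I/2 in the final state.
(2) |10> carries amplitude -sqrt(2)/2 in the final state.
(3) The observable YZ averages to 1.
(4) The amplitude on |11> is 0.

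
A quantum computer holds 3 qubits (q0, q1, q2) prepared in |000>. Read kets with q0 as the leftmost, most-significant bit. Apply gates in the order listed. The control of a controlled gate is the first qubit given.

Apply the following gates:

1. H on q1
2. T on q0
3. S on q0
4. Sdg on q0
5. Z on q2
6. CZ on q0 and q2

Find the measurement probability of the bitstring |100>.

A full measurement returns |100> with probability 0. Key observation: gates 3-4 undo each other exactly, leaving only the rest of the circuit to track.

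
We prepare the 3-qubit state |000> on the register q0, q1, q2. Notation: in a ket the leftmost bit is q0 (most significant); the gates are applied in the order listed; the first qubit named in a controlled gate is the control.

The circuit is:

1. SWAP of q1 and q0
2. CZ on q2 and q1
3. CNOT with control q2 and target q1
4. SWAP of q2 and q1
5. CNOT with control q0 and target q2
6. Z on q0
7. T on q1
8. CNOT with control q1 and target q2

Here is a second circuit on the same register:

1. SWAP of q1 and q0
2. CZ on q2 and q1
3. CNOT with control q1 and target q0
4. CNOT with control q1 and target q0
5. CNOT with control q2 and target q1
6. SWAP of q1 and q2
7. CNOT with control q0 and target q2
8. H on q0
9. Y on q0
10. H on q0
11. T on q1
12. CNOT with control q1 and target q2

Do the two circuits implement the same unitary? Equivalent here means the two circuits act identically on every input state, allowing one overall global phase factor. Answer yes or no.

No: there is an input state on which the two circuits produce genuinely different outputs (not merely differing by a phase).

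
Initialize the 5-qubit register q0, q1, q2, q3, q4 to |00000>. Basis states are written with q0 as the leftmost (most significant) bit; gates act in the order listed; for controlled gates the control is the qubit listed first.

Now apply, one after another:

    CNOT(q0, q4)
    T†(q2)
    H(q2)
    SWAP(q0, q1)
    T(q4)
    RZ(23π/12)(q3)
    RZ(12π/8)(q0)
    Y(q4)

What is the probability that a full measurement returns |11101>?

The probability of measuring |11101> is 0.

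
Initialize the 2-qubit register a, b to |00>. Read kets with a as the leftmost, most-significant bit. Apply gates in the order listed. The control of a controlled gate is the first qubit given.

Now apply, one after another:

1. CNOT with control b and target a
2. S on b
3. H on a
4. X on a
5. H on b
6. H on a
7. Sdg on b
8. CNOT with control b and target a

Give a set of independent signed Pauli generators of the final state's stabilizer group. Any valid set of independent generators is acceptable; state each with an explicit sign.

The final state is stabilized by the group generated by -XY, +ZZ; other independent generating sets are equally valid.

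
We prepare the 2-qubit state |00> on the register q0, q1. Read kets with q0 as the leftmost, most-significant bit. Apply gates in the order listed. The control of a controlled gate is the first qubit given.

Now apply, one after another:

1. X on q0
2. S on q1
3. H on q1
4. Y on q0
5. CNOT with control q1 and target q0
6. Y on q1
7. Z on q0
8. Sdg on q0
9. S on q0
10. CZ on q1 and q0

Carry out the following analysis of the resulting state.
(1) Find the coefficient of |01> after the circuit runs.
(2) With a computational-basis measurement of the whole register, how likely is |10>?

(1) The amplitude on |01> is sqrt(2)/2.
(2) A full measurement returns |10> with probability 1/2.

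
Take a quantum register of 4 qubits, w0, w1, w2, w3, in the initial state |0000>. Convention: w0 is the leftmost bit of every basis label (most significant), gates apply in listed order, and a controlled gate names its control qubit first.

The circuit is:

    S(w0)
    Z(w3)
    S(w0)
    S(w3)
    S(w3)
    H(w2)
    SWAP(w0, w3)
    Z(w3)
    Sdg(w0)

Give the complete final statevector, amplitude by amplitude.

The final amplitudes are sqrt(2)/2 on |0000>, sqrt(2)/2 on |0010>, and 0 on every other basis state.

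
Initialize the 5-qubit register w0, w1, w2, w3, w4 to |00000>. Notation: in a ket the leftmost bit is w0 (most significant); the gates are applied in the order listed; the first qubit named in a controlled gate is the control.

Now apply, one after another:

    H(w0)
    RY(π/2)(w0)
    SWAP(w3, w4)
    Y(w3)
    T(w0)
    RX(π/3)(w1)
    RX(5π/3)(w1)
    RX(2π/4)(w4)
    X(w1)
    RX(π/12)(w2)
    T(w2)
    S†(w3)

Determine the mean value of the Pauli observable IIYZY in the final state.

The observable IIYZY averages to 1/4 - sqrt(3)/4.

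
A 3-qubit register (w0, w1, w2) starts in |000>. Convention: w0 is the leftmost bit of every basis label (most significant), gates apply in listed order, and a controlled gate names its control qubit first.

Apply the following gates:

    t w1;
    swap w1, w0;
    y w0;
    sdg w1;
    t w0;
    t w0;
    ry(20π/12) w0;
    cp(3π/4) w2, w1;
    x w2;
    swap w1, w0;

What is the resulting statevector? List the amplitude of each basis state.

The final amplitudes are 1/2 on |001>, sqrt(3)/2 on |011>, and 0 on every other basis state.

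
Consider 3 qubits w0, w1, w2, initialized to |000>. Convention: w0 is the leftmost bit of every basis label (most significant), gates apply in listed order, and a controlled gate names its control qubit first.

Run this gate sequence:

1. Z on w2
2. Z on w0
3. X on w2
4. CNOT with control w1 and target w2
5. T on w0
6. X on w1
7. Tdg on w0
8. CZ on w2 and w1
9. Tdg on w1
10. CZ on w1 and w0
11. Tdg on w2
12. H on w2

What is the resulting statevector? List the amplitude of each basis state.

The resulting statevector has amplitude sqrt(2)*I/2 on |010>, -sqrt(2)*I/2 on |011>, and 0 on every other basis state.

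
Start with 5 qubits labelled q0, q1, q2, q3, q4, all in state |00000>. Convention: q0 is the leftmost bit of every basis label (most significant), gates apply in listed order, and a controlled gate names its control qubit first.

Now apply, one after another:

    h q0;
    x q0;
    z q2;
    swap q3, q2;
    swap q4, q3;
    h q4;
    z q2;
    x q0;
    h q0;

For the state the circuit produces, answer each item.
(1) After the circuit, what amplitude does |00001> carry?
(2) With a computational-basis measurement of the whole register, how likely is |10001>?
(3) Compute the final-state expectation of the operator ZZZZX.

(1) |00001> carries amplitude sqrt(2)/2 in the final state.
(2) A full measurement returns |10001> with probability 0.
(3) The expectation value of ZZZZX is 1.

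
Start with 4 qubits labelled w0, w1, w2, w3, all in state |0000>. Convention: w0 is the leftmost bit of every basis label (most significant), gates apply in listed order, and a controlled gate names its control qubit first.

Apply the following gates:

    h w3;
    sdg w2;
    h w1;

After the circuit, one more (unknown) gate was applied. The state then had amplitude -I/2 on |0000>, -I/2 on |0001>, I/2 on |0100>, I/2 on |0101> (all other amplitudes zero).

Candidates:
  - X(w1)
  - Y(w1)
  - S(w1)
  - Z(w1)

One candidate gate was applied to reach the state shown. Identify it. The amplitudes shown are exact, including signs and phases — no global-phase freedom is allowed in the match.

The unique candidate consistent with the amplitudes is Y(w1).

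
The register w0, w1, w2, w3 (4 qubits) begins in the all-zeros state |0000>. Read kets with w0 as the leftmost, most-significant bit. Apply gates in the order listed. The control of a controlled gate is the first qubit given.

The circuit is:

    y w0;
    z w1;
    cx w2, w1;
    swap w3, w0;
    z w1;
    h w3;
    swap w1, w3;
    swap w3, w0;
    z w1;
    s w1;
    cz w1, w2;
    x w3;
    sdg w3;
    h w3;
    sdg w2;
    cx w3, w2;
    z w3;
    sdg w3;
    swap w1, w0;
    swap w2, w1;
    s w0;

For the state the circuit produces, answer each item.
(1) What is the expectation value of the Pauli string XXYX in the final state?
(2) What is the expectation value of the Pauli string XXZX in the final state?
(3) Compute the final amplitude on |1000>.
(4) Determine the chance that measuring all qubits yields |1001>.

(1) In the final state, XXYX has expectation 0.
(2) In the final state, XXZX has expectation 0.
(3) |1000> carries amplitude -1/2 in the final state.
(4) The probability of measuring |1001> is 0.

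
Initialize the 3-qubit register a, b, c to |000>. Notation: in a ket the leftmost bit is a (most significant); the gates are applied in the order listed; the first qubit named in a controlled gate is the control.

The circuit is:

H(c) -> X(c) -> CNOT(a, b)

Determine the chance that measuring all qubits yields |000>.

The probability of measuring |000> is 1/2.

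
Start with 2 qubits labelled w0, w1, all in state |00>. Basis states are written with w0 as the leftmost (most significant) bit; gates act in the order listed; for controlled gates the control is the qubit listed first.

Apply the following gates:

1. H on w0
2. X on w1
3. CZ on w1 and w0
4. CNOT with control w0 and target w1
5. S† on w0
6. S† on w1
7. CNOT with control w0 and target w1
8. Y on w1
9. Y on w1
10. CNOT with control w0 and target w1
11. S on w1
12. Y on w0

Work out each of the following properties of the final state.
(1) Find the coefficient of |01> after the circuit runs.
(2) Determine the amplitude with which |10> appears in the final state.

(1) The amplitude on |01> is 0. Key observation: gates 6-11 undo each other exactly, leaving only the rest of the circuit to track.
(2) |10> carries amplitude 0 in the final state.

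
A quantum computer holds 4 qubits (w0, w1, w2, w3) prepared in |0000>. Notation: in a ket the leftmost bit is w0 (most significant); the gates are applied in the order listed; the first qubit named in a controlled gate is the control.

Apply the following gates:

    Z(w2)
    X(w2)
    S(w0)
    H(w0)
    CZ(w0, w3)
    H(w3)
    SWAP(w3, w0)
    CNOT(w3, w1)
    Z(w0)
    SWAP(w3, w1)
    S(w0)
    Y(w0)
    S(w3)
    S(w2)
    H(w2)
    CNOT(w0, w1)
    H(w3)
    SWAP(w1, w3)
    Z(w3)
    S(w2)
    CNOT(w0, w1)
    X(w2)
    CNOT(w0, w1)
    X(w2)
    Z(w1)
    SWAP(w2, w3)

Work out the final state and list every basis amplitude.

The resulting statevector has amplitude -I/4 on |0000>, -1/4 on |0001>, -1/4 on |0010>, I/4 on |0011>, I/4 on |0100>, 1/4 on |0101>, -1/4 on |0110>, I/4 on |0111>, -I/4 on |1000>, -1/4 on |1001>, 1/4 on |1010>, -I/4 on |1011>, -I/4 on |1100>, -1/4 on |1101>, -1/4 on |1110>, I/4 on |1111>.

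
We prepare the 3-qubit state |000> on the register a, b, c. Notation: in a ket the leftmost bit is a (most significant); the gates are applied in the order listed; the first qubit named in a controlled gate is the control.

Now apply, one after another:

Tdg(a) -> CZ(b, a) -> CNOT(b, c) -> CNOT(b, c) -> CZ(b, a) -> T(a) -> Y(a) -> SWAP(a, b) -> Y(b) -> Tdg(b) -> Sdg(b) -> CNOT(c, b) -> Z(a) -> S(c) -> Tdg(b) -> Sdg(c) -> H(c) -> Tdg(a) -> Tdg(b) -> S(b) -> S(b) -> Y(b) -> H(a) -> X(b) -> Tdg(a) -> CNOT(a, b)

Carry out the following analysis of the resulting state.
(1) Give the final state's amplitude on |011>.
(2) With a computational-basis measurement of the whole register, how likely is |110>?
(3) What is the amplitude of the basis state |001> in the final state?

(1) The amplitude on |011> is 0.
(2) Outcome |110> occurs with probability 1/4.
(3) The amplitude on |001> is I/2.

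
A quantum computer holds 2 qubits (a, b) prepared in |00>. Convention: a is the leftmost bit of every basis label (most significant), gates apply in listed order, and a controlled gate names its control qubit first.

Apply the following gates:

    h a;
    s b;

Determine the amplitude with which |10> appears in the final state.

The amplitude on |10> is sqrt(2)/2.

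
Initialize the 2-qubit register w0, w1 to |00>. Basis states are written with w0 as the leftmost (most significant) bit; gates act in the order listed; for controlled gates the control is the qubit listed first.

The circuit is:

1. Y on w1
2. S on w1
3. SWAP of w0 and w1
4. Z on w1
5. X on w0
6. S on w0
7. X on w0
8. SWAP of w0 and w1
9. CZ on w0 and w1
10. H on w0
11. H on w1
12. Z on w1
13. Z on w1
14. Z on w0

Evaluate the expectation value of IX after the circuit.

In the final state, IX has expectation -1.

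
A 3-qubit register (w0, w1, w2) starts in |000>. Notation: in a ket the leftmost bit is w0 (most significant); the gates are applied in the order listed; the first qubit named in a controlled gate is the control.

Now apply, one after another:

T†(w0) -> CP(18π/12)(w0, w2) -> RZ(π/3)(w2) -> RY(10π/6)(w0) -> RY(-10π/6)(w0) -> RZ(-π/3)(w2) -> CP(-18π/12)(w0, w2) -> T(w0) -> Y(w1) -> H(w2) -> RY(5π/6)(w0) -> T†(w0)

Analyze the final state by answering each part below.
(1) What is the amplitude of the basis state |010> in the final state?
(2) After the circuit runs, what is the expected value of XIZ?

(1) The amplitude on |010> is I*(-1 + sqrt(3))/4.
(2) The observable XIZ averages to 0.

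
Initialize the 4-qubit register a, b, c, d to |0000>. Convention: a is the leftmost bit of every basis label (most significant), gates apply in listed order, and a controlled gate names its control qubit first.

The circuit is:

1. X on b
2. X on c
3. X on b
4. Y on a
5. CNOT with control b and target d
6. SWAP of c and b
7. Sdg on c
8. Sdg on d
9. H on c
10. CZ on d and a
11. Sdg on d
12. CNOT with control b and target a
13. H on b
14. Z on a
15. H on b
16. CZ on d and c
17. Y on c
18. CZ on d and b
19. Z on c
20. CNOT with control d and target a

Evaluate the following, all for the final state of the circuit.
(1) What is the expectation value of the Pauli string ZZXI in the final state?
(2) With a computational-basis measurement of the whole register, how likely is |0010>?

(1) The observable ZZXI averages to -1.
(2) A full measurement returns |0010> with probability 0.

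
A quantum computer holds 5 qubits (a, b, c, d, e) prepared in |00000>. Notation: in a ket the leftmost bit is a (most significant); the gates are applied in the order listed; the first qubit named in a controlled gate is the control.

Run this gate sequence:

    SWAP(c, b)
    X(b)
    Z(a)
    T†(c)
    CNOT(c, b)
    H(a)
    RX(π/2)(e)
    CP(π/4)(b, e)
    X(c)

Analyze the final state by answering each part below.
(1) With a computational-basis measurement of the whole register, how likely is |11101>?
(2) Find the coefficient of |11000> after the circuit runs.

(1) The probability of measuring |11101> is 1/4.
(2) The final state's coefficient on |11000> equals 0.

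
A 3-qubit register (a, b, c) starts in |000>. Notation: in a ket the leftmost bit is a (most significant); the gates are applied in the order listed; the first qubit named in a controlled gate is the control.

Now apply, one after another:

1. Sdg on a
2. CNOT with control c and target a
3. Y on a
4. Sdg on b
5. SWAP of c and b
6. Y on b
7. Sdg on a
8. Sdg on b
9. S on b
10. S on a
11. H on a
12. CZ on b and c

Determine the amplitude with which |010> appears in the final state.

The final state's coefficient on |010> equals -sqrt(2)/2. Key observation: gates 7-10 undo each other exactly, leaving only the rest of the circuit to track.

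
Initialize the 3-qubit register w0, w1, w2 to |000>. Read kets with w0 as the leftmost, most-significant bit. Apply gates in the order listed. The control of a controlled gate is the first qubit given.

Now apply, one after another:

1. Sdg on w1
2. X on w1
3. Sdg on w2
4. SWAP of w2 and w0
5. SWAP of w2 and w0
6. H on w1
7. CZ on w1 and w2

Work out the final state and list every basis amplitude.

After the circuit, the state carries amplitude sqrt(2)/2 on |000>, -sqrt(2)/2 on |010>, and 0 on every other basis state.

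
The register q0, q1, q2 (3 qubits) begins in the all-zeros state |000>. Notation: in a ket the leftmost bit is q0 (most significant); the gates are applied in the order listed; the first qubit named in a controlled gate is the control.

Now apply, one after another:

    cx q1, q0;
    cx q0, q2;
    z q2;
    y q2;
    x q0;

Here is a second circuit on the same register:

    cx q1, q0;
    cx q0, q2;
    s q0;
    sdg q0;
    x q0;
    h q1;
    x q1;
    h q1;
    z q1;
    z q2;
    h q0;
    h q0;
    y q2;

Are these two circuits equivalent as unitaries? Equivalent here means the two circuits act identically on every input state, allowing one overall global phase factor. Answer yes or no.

Yes — the two circuits implement the same unitary up to a global phase.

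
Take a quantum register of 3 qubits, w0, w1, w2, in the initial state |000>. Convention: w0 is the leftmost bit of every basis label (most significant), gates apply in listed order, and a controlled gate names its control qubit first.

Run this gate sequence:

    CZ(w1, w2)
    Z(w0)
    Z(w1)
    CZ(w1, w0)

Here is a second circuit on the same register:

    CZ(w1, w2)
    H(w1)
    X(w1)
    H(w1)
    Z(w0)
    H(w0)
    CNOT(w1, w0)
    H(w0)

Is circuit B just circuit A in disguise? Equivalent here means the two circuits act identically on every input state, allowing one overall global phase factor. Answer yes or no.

Yes, they are equivalent — the unitaries differ by at most a global phase.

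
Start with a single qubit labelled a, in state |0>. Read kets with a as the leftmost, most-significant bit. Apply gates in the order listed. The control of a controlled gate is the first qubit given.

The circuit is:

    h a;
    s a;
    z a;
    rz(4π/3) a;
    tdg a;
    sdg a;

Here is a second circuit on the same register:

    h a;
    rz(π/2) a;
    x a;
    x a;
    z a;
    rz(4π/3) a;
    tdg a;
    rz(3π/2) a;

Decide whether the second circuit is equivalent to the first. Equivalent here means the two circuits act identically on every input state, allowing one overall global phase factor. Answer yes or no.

Yes: on every input state the two circuits agree up to one overall phase factor.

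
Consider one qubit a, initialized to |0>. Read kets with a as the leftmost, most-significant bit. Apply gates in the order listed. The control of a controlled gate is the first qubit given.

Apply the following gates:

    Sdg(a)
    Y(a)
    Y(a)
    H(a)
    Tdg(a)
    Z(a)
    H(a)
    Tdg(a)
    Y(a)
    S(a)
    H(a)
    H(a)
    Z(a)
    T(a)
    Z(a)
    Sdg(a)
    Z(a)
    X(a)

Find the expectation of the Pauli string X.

The expectation value of X is -sqrt(2)/2.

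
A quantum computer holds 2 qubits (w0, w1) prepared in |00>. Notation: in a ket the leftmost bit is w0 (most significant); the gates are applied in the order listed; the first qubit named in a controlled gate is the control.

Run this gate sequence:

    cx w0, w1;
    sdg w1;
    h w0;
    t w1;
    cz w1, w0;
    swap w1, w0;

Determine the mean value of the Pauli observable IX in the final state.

In the final state, IX has expectation 1.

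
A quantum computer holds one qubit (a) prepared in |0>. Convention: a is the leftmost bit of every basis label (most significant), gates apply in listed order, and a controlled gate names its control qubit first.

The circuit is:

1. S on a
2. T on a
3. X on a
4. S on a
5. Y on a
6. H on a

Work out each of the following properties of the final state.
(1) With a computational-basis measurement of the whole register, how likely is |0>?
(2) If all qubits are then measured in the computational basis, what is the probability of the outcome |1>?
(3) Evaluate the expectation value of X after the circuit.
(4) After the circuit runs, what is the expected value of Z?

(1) Outcome |0> occurs with probability 1/2.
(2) The probability of measuring |1> is 1/2.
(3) The expectation value of X is 1.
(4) The expectation value of Z is 0.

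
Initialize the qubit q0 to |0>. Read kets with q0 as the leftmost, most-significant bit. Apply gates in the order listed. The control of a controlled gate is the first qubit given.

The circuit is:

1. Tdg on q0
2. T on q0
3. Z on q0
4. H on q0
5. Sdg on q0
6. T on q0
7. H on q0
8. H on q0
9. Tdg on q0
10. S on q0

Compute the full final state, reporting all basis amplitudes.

The final amplitudes are sqrt(2)/2 on |0>, sqrt(2)/2 on |1>. Key observation: the block from step 5 through step 10 cancels to the identity and can be dropped.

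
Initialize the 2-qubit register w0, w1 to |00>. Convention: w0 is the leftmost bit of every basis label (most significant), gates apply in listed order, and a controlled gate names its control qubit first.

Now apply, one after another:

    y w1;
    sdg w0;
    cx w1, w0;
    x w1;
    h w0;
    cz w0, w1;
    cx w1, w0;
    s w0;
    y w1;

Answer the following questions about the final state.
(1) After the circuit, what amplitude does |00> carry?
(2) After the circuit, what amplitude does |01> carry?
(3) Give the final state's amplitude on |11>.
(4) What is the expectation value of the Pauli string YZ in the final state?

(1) The amplitude on |00> is 0.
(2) The amplitude on |01> is -sqrt(2)/2.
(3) The amplitude on |11> is sqrt(2)*I/2.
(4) In the final state, YZ has expectation 1.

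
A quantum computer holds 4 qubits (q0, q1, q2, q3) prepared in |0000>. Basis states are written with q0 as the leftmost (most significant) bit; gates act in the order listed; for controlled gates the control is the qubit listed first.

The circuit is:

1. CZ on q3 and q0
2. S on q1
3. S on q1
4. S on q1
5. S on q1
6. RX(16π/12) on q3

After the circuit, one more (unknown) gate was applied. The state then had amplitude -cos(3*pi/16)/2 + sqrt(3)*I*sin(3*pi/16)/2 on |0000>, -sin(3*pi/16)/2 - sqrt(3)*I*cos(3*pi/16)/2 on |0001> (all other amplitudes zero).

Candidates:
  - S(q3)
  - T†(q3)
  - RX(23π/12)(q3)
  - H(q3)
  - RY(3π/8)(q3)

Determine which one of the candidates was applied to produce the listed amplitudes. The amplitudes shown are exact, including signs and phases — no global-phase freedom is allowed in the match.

It was RY(3π/8)(q3) that produced the state shown. Key observation: steps 2-5 multiply out to the identity, so the circuit reduces to the remaining gates.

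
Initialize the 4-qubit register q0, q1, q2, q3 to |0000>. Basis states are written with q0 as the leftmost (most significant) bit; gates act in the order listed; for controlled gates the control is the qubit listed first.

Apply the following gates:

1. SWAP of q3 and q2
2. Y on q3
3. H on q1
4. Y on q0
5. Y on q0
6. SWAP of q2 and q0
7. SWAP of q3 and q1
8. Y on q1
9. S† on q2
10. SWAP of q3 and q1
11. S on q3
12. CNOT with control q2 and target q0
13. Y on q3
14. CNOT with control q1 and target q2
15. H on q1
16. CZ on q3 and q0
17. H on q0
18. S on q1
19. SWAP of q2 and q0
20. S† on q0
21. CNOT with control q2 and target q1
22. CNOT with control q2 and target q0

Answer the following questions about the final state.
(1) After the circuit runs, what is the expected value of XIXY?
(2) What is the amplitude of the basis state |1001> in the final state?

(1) The expectation value of XIXY is 0.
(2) The final state's coefficient on |1001> equals sqrt(2)/4.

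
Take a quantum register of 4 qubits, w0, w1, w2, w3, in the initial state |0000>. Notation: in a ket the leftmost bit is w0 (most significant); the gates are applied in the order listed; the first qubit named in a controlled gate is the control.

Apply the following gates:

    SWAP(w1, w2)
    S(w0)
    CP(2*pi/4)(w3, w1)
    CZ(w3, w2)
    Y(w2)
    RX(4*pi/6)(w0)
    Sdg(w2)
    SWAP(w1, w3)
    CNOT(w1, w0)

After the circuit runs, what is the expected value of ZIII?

The expectation value of ZIII is -1/2.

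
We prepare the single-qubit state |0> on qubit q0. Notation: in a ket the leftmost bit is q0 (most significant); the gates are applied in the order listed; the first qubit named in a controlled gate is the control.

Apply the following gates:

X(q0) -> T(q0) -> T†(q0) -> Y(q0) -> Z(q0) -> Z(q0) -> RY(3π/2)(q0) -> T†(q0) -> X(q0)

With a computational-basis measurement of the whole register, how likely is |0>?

Outcome |0> occurs with probability 1/2.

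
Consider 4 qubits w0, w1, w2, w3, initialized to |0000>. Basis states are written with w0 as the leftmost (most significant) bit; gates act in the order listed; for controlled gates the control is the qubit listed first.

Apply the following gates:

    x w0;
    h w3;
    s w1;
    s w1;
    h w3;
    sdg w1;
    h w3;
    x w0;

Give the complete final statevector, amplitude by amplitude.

The final amplitudes are sqrt(2)/2 on |0000>, sqrt(2)/2 on |0001>, and 0 on every other basis state.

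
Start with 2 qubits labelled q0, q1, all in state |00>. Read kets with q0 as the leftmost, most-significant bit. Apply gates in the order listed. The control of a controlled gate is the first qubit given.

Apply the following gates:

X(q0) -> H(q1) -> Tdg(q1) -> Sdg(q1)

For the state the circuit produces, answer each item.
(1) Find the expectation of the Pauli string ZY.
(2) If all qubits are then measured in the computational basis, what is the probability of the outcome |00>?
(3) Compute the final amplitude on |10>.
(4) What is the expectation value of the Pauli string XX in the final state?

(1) The expectation value of ZY is sqrt(2)/2.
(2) Outcome |00> occurs with probability 0.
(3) |10> carries amplitude sqrt(2)/2 in the final state.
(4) The expectation value of XX is 0.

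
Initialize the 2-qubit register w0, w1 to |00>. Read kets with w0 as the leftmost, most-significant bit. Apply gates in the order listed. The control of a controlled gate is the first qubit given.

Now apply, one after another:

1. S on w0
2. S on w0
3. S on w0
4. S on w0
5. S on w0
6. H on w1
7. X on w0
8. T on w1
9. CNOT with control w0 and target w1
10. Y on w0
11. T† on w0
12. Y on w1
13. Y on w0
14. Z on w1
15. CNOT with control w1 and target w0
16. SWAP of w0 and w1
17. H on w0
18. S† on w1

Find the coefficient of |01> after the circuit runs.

|01> carries amplitude -1/2 in the final state. Key observation: steps 2-5 multiply out to the identity, so the circuit reduces to the remaining gates.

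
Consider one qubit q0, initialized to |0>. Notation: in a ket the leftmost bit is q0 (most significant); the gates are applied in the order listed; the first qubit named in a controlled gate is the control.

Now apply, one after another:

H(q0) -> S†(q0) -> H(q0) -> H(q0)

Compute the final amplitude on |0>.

|0> carries amplitude sqrt(2)/2 in the final state. Key observation: steps 3-4 multiply out to the identity, so the circuit reduces to the remaining gates.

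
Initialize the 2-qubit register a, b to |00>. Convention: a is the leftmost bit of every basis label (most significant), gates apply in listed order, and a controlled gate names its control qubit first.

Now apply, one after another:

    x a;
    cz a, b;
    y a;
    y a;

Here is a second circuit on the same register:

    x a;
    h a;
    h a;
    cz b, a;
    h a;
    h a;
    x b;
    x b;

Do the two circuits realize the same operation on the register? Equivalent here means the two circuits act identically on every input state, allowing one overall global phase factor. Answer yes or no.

Yes — the two circuits implement the same unitary up to a global phase.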